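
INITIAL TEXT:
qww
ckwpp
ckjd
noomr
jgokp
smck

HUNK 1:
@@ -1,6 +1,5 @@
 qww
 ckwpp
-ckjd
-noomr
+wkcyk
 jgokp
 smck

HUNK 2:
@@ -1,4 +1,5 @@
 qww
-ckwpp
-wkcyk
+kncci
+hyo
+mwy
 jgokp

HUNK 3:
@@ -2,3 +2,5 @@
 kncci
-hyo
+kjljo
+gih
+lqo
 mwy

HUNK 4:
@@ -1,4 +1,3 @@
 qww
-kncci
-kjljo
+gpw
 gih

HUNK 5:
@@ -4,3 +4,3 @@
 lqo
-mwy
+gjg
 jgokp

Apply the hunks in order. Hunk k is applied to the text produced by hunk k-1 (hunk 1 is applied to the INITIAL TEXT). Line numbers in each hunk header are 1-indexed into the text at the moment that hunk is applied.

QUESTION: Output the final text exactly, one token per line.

Answer: qww
gpw
gih
lqo
gjg
jgokp
smck

Derivation:
Hunk 1: at line 1 remove [ckjd,noomr] add [wkcyk] -> 5 lines: qww ckwpp wkcyk jgokp smck
Hunk 2: at line 1 remove [ckwpp,wkcyk] add [kncci,hyo,mwy] -> 6 lines: qww kncci hyo mwy jgokp smck
Hunk 3: at line 2 remove [hyo] add [kjljo,gih,lqo] -> 8 lines: qww kncci kjljo gih lqo mwy jgokp smck
Hunk 4: at line 1 remove [kncci,kjljo] add [gpw] -> 7 lines: qww gpw gih lqo mwy jgokp smck
Hunk 5: at line 4 remove [mwy] add [gjg] -> 7 lines: qww gpw gih lqo gjg jgokp smck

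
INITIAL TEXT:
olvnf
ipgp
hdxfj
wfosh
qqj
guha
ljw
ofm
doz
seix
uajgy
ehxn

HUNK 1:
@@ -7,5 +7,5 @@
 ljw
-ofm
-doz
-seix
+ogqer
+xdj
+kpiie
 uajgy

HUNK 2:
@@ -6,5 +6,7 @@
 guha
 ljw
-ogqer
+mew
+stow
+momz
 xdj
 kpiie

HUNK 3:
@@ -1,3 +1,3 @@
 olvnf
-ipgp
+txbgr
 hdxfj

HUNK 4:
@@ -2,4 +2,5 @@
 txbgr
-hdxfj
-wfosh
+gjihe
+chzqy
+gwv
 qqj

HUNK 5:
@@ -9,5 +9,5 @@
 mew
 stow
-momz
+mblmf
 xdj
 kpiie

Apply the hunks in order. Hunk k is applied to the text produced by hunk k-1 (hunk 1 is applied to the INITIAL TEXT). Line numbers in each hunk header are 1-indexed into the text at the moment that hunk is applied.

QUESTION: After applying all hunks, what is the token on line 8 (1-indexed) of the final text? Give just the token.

Hunk 1: at line 7 remove [ofm,doz,seix] add [ogqer,xdj,kpiie] -> 12 lines: olvnf ipgp hdxfj wfosh qqj guha ljw ogqer xdj kpiie uajgy ehxn
Hunk 2: at line 6 remove [ogqer] add [mew,stow,momz] -> 14 lines: olvnf ipgp hdxfj wfosh qqj guha ljw mew stow momz xdj kpiie uajgy ehxn
Hunk 3: at line 1 remove [ipgp] add [txbgr] -> 14 lines: olvnf txbgr hdxfj wfosh qqj guha ljw mew stow momz xdj kpiie uajgy ehxn
Hunk 4: at line 2 remove [hdxfj,wfosh] add [gjihe,chzqy,gwv] -> 15 lines: olvnf txbgr gjihe chzqy gwv qqj guha ljw mew stow momz xdj kpiie uajgy ehxn
Hunk 5: at line 9 remove [momz] add [mblmf] -> 15 lines: olvnf txbgr gjihe chzqy gwv qqj guha ljw mew stow mblmf xdj kpiie uajgy ehxn
Final line 8: ljw

Answer: ljw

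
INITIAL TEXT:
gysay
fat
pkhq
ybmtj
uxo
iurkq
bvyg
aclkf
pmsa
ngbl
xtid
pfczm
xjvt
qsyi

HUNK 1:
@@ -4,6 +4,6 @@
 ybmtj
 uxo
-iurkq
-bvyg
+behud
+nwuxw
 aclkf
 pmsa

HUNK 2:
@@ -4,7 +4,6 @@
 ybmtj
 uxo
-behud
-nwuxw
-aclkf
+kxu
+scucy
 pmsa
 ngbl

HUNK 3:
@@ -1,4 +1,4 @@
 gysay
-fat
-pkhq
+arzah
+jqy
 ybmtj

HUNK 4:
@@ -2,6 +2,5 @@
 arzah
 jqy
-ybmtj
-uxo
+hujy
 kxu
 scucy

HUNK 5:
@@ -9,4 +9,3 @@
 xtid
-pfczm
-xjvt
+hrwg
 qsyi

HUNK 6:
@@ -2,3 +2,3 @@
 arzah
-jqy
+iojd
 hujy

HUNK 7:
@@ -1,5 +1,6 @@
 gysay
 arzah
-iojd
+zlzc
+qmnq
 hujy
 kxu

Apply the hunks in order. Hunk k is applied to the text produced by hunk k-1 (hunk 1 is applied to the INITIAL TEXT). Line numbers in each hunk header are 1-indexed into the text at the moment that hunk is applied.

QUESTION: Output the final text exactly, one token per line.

Answer: gysay
arzah
zlzc
qmnq
hujy
kxu
scucy
pmsa
ngbl
xtid
hrwg
qsyi

Derivation:
Hunk 1: at line 4 remove [iurkq,bvyg] add [behud,nwuxw] -> 14 lines: gysay fat pkhq ybmtj uxo behud nwuxw aclkf pmsa ngbl xtid pfczm xjvt qsyi
Hunk 2: at line 4 remove [behud,nwuxw,aclkf] add [kxu,scucy] -> 13 lines: gysay fat pkhq ybmtj uxo kxu scucy pmsa ngbl xtid pfczm xjvt qsyi
Hunk 3: at line 1 remove [fat,pkhq] add [arzah,jqy] -> 13 lines: gysay arzah jqy ybmtj uxo kxu scucy pmsa ngbl xtid pfczm xjvt qsyi
Hunk 4: at line 2 remove [ybmtj,uxo] add [hujy] -> 12 lines: gysay arzah jqy hujy kxu scucy pmsa ngbl xtid pfczm xjvt qsyi
Hunk 5: at line 9 remove [pfczm,xjvt] add [hrwg] -> 11 lines: gysay arzah jqy hujy kxu scucy pmsa ngbl xtid hrwg qsyi
Hunk 6: at line 2 remove [jqy] add [iojd] -> 11 lines: gysay arzah iojd hujy kxu scucy pmsa ngbl xtid hrwg qsyi
Hunk 7: at line 1 remove [iojd] add [zlzc,qmnq] -> 12 lines: gysay arzah zlzc qmnq hujy kxu scucy pmsa ngbl xtid hrwg qsyi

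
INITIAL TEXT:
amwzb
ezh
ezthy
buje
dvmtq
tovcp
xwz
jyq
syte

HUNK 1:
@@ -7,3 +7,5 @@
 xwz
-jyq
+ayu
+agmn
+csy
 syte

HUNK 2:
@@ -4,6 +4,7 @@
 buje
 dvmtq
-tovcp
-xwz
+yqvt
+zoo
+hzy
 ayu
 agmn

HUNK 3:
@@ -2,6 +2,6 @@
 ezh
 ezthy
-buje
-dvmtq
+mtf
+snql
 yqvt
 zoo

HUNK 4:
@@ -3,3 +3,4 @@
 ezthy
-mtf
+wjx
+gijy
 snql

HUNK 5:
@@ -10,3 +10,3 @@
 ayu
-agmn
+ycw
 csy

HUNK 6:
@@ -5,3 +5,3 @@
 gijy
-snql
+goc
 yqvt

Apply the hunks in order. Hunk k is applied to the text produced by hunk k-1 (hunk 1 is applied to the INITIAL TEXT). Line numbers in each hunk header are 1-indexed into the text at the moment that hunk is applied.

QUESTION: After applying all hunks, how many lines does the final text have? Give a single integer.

Answer: 13

Derivation:
Hunk 1: at line 7 remove [jyq] add [ayu,agmn,csy] -> 11 lines: amwzb ezh ezthy buje dvmtq tovcp xwz ayu agmn csy syte
Hunk 2: at line 4 remove [tovcp,xwz] add [yqvt,zoo,hzy] -> 12 lines: amwzb ezh ezthy buje dvmtq yqvt zoo hzy ayu agmn csy syte
Hunk 3: at line 2 remove [buje,dvmtq] add [mtf,snql] -> 12 lines: amwzb ezh ezthy mtf snql yqvt zoo hzy ayu agmn csy syte
Hunk 4: at line 3 remove [mtf] add [wjx,gijy] -> 13 lines: amwzb ezh ezthy wjx gijy snql yqvt zoo hzy ayu agmn csy syte
Hunk 5: at line 10 remove [agmn] add [ycw] -> 13 lines: amwzb ezh ezthy wjx gijy snql yqvt zoo hzy ayu ycw csy syte
Hunk 6: at line 5 remove [snql] add [goc] -> 13 lines: amwzb ezh ezthy wjx gijy goc yqvt zoo hzy ayu ycw csy syte
Final line count: 13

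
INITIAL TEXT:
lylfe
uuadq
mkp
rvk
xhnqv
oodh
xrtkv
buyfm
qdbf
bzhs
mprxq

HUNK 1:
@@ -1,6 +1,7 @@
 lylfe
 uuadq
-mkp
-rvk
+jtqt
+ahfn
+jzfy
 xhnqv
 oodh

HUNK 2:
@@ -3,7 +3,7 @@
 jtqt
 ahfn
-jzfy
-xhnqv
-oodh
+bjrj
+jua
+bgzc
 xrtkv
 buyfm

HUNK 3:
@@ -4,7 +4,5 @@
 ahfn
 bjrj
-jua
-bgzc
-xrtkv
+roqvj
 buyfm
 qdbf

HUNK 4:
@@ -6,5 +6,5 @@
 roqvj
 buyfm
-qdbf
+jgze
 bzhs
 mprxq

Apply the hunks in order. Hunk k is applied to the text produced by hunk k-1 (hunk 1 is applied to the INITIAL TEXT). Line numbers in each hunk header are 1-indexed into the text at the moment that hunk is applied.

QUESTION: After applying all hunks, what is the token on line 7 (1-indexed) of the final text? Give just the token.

Answer: buyfm

Derivation:
Hunk 1: at line 1 remove [mkp,rvk] add [jtqt,ahfn,jzfy] -> 12 lines: lylfe uuadq jtqt ahfn jzfy xhnqv oodh xrtkv buyfm qdbf bzhs mprxq
Hunk 2: at line 3 remove [jzfy,xhnqv,oodh] add [bjrj,jua,bgzc] -> 12 lines: lylfe uuadq jtqt ahfn bjrj jua bgzc xrtkv buyfm qdbf bzhs mprxq
Hunk 3: at line 4 remove [jua,bgzc,xrtkv] add [roqvj] -> 10 lines: lylfe uuadq jtqt ahfn bjrj roqvj buyfm qdbf bzhs mprxq
Hunk 4: at line 6 remove [qdbf] add [jgze] -> 10 lines: lylfe uuadq jtqt ahfn bjrj roqvj buyfm jgze bzhs mprxq
Final line 7: buyfm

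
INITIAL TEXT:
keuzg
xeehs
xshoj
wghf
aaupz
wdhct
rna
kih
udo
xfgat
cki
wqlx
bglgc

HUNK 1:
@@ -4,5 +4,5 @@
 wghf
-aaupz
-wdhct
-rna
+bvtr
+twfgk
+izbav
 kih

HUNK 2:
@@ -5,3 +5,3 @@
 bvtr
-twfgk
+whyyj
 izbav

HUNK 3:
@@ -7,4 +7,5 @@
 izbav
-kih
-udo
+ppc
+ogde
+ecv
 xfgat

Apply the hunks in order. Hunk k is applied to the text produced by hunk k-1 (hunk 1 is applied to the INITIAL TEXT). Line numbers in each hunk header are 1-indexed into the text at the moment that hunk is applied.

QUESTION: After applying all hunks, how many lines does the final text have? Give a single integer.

Answer: 14

Derivation:
Hunk 1: at line 4 remove [aaupz,wdhct,rna] add [bvtr,twfgk,izbav] -> 13 lines: keuzg xeehs xshoj wghf bvtr twfgk izbav kih udo xfgat cki wqlx bglgc
Hunk 2: at line 5 remove [twfgk] add [whyyj] -> 13 lines: keuzg xeehs xshoj wghf bvtr whyyj izbav kih udo xfgat cki wqlx bglgc
Hunk 3: at line 7 remove [kih,udo] add [ppc,ogde,ecv] -> 14 lines: keuzg xeehs xshoj wghf bvtr whyyj izbav ppc ogde ecv xfgat cki wqlx bglgc
Final line count: 14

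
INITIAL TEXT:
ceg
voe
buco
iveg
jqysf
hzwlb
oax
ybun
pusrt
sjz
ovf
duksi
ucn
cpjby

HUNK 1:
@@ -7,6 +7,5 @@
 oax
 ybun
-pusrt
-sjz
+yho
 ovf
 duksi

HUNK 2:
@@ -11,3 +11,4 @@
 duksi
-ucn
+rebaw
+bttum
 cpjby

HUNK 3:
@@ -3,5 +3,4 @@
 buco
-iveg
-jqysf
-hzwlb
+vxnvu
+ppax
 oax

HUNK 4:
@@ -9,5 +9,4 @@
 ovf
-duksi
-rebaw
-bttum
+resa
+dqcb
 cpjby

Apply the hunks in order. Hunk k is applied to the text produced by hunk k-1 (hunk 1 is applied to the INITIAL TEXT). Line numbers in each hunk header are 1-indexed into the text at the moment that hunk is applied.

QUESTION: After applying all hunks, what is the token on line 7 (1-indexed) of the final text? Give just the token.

Answer: ybun

Derivation:
Hunk 1: at line 7 remove [pusrt,sjz] add [yho] -> 13 lines: ceg voe buco iveg jqysf hzwlb oax ybun yho ovf duksi ucn cpjby
Hunk 2: at line 11 remove [ucn] add [rebaw,bttum] -> 14 lines: ceg voe buco iveg jqysf hzwlb oax ybun yho ovf duksi rebaw bttum cpjby
Hunk 3: at line 3 remove [iveg,jqysf,hzwlb] add [vxnvu,ppax] -> 13 lines: ceg voe buco vxnvu ppax oax ybun yho ovf duksi rebaw bttum cpjby
Hunk 4: at line 9 remove [duksi,rebaw,bttum] add [resa,dqcb] -> 12 lines: ceg voe buco vxnvu ppax oax ybun yho ovf resa dqcb cpjby
Final line 7: ybun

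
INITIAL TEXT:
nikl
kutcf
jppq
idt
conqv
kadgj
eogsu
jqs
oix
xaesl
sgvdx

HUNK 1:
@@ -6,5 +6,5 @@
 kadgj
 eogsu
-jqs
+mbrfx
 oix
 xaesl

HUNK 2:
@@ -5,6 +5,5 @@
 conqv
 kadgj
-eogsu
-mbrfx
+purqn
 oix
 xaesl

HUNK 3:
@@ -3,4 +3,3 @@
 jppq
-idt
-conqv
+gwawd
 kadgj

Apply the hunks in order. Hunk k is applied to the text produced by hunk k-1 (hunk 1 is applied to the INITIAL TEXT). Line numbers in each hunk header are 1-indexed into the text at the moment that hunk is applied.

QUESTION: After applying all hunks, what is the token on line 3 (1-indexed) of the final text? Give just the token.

Answer: jppq

Derivation:
Hunk 1: at line 6 remove [jqs] add [mbrfx] -> 11 lines: nikl kutcf jppq idt conqv kadgj eogsu mbrfx oix xaesl sgvdx
Hunk 2: at line 5 remove [eogsu,mbrfx] add [purqn] -> 10 lines: nikl kutcf jppq idt conqv kadgj purqn oix xaesl sgvdx
Hunk 3: at line 3 remove [idt,conqv] add [gwawd] -> 9 lines: nikl kutcf jppq gwawd kadgj purqn oix xaesl sgvdx
Final line 3: jppq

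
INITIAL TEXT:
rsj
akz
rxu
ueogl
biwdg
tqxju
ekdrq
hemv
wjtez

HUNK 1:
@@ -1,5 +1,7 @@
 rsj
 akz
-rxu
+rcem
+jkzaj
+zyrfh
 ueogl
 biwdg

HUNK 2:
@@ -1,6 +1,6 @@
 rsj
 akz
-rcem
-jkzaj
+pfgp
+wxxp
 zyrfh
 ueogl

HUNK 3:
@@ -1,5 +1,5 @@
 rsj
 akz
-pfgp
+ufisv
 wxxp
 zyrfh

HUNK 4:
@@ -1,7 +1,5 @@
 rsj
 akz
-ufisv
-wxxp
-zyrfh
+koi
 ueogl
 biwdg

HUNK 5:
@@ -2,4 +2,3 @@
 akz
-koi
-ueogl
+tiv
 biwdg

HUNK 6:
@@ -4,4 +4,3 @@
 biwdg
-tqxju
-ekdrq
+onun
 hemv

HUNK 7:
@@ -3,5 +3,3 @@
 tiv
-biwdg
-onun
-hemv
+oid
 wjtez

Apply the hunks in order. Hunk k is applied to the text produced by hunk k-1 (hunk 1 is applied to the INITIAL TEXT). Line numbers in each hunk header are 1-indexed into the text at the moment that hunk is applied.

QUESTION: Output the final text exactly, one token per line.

Hunk 1: at line 1 remove [rxu] add [rcem,jkzaj,zyrfh] -> 11 lines: rsj akz rcem jkzaj zyrfh ueogl biwdg tqxju ekdrq hemv wjtez
Hunk 2: at line 1 remove [rcem,jkzaj] add [pfgp,wxxp] -> 11 lines: rsj akz pfgp wxxp zyrfh ueogl biwdg tqxju ekdrq hemv wjtez
Hunk 3: at line 1 remove [pfgp] add [ufisv] -> 11 lines: rsj akz ufisv wxxp zyrfh ueogl biwdg tqxju ekdrq hemv wjtez
Hunk 4: at line 1 remove [ufisv,wxxp,zyrfh] add [koi] -> 9 lines: rsj akz koi ueogl biwdg tqxju ekdrq hemv wjtez
Hunk 5: at line 2 remove [koi,ueogl] add [tiv] -> 8 lines: rsj akz tiv biwdg tqxju ekdrq hemv wjtez
Hunk 6: at line 4 remove [tqxju,ekdrq] add [onun] -> 7 lines: rsj akz tiv biwdg onun hemv wjtez
Hunk 7: at line 3 remove [biwdg,onun,hemv] add [oid] -> 5 lines: rsj akz tiv oid wjtez

Answer: rsj
akz
tiv
oid
wjtez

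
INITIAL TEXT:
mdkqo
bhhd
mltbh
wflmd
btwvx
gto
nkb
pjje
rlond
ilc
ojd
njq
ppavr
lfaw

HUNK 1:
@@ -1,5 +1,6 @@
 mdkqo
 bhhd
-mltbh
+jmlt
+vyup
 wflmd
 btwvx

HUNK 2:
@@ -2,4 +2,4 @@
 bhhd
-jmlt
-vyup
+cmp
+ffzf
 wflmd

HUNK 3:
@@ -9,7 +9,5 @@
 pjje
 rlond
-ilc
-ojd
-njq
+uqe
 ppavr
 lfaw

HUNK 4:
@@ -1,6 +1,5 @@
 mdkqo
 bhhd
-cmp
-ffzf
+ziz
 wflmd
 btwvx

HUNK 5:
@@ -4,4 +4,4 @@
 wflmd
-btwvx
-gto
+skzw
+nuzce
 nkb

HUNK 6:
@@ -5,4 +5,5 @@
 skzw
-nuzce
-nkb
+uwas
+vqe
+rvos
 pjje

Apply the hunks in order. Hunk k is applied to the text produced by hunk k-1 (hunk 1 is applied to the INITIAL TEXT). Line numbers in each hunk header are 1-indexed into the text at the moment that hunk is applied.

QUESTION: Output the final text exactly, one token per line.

Answer: mdkqo
bhhd
ziz
wflmd
skzw
uwas
vqe
rvos
pjje
rlond
uqe
ppavr
lfaw

Derivation:
Hunk 1: at line 1 remove [mltbh] add [jmlt,vyup] -> 15 lines: mdkqo bhhd jmlt vyup wflmd btwvx gto nkb pjje rlond ilc ojd njq ppavr lfaw
Hunk 2: at line 2 remove [jmlt,vyup] add [cmp,ffzf] -> 15 lines: mdkqo bhhd cmp ffzf wflmd btwvx gto nkb pjje rlond ilc ojd njq ppavr lfaw
Hunk 3: at line 9 remove [ilc,ojd,njq] add [uqe] -> 13 lines: mdkqo bhhd cmp ffzf wflmd btwvx gto nkb pjje rlond uqe ppavr lfaw
Hunk 4: at line 1 remove [cmp,ffzf] add [ziz] -> 12 lines: mdkqo bhhd ziz wflmd btwvx gto nkb pjje rlond uqe ppavr lfaw
Hunk 5: at line 4 remove [btwvx,gto] add [skzw,nuzce] -> 12 lines: mdkqo bhhd ziz wflmd skzw nuzce nkb pjje rlond uqe ppavr lfaw
Hunk 6: at line 5 remove [nuzce,nkb] add [uwas,vqe,rvos] -> 13 lines: mdkqo bhhd ziz wflmd skzw uwas vqe rvos pjje rlond uqe ppavr lfaw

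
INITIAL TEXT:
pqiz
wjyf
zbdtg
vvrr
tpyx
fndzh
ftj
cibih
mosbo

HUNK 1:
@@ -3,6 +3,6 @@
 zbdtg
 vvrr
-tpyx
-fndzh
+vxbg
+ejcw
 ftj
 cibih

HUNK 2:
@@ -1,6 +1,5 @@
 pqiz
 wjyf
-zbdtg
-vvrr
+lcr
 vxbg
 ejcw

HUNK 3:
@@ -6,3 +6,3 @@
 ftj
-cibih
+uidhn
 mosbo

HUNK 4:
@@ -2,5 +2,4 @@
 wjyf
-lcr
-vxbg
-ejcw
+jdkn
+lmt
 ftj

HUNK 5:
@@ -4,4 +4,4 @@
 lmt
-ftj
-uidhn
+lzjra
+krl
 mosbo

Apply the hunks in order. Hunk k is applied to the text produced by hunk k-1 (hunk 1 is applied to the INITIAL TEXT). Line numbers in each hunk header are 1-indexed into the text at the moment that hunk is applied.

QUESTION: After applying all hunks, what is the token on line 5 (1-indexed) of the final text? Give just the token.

Answer: lzjra

Derivation:
Hunk 1: at line 3 remove [tpyx,fndzh] add [vxbg,ejcw] -> 9 lines: pqiz wjyf zbdtg vvrr vxbg ejcw ftj cibih mosbo
Hunk 2: at line 1 remove [zbdtg,vvrr] add [lcr] -> 8 lines: pqiz wjyf lcr vxbg ejcw ftj cibih mosbo
Hunk 3: at line 6 remove [cibih] add [uidhn] -> 8 lines: pqiz wjyf lcr vxbg ejcw ftj uidhn mosbo
Hunk 4: at line 2 remove [lcr,vxbg,ejcw] add [jdkn,lmt] -> 7 lines: pqiz wjyf jdkn lmt ftj uidhn mosbo
Hunk 5: at line 4 remove [ftj,uidhn] add [lzjra,krl] -> 7 lines: pqiz wjyf jdkn lmt lzjra krl mosbo
Final line 5: lzjra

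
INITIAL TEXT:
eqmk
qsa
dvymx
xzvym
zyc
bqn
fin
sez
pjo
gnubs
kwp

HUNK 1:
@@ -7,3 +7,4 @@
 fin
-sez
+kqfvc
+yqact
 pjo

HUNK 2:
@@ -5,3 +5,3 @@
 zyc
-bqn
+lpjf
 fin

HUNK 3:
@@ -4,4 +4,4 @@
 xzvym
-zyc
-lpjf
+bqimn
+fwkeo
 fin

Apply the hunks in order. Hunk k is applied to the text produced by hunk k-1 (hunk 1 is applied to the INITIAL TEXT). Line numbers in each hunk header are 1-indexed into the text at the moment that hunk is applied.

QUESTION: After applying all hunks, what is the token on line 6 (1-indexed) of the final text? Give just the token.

Hunk 1: at line 7 remove [sez] add [kqfvc,yqact] -> 12 lines: eqmk qsa dvymx xzvym zyc bqn fin kqfvc yqact pjo gnubs kwp
Hunk 2: at line 5 remove [bqn] add [lpjf] -> 12 lines: eqmk qsa dvymx xzvym zyc lpjf fin kqfvc yqact pjo gnubs kwp
Hunk 3: at line 4 remove [zyc,lpjf] add [bqimn,fwkeo] -> 12 lines: eqmk qsa dvymx xzvym bqimn fwkeo fin kqfvc yqact pjo gnubs kwp
Final line 6: fwkeo

Answer: fwkeo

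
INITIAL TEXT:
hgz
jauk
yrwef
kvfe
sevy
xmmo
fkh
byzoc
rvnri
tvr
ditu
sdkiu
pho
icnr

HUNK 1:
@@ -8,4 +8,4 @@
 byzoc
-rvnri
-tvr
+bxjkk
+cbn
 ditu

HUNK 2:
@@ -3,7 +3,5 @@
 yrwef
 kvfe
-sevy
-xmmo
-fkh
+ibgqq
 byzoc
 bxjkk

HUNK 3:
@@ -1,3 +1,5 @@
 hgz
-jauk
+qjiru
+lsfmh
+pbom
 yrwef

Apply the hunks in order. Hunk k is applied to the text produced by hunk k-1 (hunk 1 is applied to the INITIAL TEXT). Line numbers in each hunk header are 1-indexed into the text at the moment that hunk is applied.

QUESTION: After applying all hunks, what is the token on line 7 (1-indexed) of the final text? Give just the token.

Answer: ibgqq

Derivation:
Hunk 1: at line 8 remove [rvnri,tvr] add [bxjkk,cbn] -> 14 lines: hgz jauk yrwef kvfe sevy xmmo fkh byzoc bxjkk cbn ditu sdkiu pho icnr
Hunk 2: at line 3 remove [sevy,xmmo,fkh] add [ibgqq] -> 12 lines: hgz jauk yrwef kvfe ibgqq byzoc bxjkk cbn ditu sdkiu pho icnr
Hunk 3: at line 1 remove [jauk] add [qjiru,lsfmh,pbom] -> 14 lines: hgz qjiru lsfmh pbom yrwef kvfe ibgqq byzoc bxjkk cbn ditu sdkiu pho icnr
Final line 7: ibgqq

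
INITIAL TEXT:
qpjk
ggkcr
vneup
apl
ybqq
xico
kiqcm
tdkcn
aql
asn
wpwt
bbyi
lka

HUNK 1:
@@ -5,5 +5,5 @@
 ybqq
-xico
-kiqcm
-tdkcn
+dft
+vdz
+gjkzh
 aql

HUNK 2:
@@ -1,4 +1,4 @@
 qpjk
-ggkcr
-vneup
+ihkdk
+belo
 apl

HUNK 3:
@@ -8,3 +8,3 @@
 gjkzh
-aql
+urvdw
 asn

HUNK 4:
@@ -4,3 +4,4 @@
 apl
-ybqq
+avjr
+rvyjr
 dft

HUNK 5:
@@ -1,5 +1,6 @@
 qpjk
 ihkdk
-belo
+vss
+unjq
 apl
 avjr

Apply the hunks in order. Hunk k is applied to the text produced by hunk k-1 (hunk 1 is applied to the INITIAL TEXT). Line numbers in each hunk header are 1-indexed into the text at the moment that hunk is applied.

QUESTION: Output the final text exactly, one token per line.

Hunk 1: at line 5 remove [xico,kiqcm,tdkcn] add [dft,vdz,gjkzh] -> 13 lines: qpjk ggkcr vneup apl ybqq dft vdz gjkzh aql asn wpwt bbyi lka
Hunk 2: at line 1 remove [ggkcr,vneup] add [ihkdk,belo] -> 13 lines: qpjk ihkdk belo apl ybqq dft vdz gjkzh aql asn wpwt bbyi lka
Hunk 3: at line 8 remove [aql] add [urvdw] -> 13 lines: qpjk ihkdk belo apl ybqq dft vdz gjkzh urvdw asn wpwt bbyi lka
Hunk 4: at line 4 remove [ybqq] add [avjr,rvyjr] -> 14 lines: qpjk ihkdk belo apl avjr rvyjr dft vdz gjkzh urvdw asn wpwt bbyi lka
Hunk 5: at line 1 remove [belo] add [vss,unjq] -> 15 lines: qpjk ihkdk vss unjq apl avjr rvyjr dft vdz gjkzh urvdw asn wpwt bbyi lka

Answer: qpjk
ihkdk
vss
unjq
apl
avjr
rvyjr
dft
vdz
gjkzh
urvdw
asn
wpwt
bbyi
lka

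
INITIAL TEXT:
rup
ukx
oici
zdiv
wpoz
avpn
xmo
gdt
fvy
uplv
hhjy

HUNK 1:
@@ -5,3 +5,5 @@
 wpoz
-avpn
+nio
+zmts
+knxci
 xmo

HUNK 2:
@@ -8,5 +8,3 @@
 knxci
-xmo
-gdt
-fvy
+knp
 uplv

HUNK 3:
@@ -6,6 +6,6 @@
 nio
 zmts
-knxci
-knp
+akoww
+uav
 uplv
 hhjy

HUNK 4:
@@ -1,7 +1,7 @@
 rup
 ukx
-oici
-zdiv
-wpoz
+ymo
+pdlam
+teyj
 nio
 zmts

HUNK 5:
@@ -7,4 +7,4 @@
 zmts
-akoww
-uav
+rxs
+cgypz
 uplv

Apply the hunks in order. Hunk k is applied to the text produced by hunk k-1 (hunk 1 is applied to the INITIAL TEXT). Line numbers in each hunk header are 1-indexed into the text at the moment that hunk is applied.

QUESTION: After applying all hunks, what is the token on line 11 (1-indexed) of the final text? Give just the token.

Answer: hhjy

Derivation:
Hunk 1: at line 5 remove [avpn] add [nio,zmts,knxci] -> 13 lines: rup ukx oici zdiv wpoz nio zmts knxci xmo gdt fvy uplv hhjy
Hunk 2: at line 8 remove [xmo,gdt,fvy] add [knp] -> 11 lines: rup ukx oici zdiv wpoz nio zmts knxci knp uplv hhjy
Hunk 3: at line 6 remove [knxci,knp] add [akoww,uav] -> 11 lines: rup ukx oici zdiv wpoz nio zmts akoww uav uplv hhjy
Hunk 4: at line 1 remove [oici,zdiv,wpoz] add [ymo,pdlam,teyj] -> 11 lines: rup ukx ymo pdlam teyj nio zmts akoww uav uplv hhjy
Hunk 5: at line 7 remove [akoww,uav] add [rxs,cgypz] -> 11 lines: rup ukx ymo pdlam teyj nio zmts rxs cgypz uplv hhjy
Final line 11: hhjy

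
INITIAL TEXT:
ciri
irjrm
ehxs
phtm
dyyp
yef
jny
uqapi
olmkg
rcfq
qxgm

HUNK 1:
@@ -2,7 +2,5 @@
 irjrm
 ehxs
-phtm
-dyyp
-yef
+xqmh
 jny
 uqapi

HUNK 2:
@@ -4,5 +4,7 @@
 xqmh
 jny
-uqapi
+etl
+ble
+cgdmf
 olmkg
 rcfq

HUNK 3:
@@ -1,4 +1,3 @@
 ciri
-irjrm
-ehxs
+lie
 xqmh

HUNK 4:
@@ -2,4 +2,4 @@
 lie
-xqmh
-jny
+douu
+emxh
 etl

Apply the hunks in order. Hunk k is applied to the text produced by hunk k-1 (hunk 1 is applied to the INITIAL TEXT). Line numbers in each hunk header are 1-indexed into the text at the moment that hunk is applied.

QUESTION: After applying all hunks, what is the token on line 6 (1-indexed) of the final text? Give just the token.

Answer: ble

Derivation:
Hunk 1: at line 2 remove [phtm,dyyp,yef] add [xqmh] -> 9 lines: ciri irjrm ehxs xqmh jny uqapi olmkg rcfq qxgm
Hunk 2: at line 4 remove [uqapi] add [etl,ble,cgdmf] -> 11 lines: ciri irjrm ehxs xqmh jny etl ble cgdmf olmkg rcfq qxgm
Hunk 3: at line 1 remove [irjrm,ehxs] add [lie] -> 10 lines: ciri lie xqmh jny etl ble cgdmf olmkg rcfq qxgm
Hunk 4: at line 2 remove [xqmh,jny] add [douu,emxh] -> 10 lines: ciri lie douu emxh etl ble cgdmf olmkg rcfq qxgm
Final line 6: ble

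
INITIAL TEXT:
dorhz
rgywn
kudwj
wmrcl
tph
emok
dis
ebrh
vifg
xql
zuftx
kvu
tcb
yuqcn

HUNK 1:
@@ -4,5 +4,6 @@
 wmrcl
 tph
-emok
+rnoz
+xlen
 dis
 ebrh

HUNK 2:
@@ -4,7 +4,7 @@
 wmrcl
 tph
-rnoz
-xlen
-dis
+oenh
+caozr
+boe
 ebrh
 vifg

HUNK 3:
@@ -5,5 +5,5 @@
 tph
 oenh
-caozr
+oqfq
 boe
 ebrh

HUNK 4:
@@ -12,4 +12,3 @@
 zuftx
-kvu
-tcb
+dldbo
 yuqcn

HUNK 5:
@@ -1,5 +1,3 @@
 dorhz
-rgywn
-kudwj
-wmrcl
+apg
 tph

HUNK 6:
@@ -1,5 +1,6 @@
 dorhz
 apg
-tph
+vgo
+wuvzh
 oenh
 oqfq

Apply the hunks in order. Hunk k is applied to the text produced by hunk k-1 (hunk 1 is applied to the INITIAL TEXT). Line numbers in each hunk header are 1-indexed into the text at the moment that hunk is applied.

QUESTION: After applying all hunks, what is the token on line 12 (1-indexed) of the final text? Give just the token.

Answer: dldbo

Derivation:
Hunk 1: at line 4 remove [emok] add [rnoz,xlen] -> 15 lines: dorhz rgywn kudwj wmrcl tph rnoz xlen dis ebrh vifg xql zuftx kvu tcb yuqcn
Hunk 2: at line 4 remove [rnoz,xlen,dis] add [oenh,caozr,boe] -> 15 lines: dorhz rgywn kudwj wmrcl tph oenh caozr boe ebrh vifg xql zuftx kvu tcb yuqcn
Hunk 3: at line 5 remove [caozr] add [oqfq] -> 15 lines: dorhz rgywn kudwj wmrcl tph oenh oqfq boe ebrh vifg xql zuftx kvu tcb yuqcn
Hunk 4: at line 12 remove [kvu,tcb] add [dldbo] -> 14 lines: dorhz rgywn kudwj wmrcl tph oenh oqfq boe ebrh vifg xql zuftx dldbo yuqcn
Hunk 5: at line 1 remove [rgywn,kudwj,wmrcl] add [apg] -> 12 lines: dorhz apg tph oenh oqfq boe ebrh vifg xql zuftx dldbo yuqcn
Hunk 6: at line 1 remove [tph] add [vgo,wuvzh] -> 13 lines: dorhz apg vgo wuvzh oenh oqfq boe ebrh vifg xql zuftx dldbo yuqcn
Final line 12: dldbo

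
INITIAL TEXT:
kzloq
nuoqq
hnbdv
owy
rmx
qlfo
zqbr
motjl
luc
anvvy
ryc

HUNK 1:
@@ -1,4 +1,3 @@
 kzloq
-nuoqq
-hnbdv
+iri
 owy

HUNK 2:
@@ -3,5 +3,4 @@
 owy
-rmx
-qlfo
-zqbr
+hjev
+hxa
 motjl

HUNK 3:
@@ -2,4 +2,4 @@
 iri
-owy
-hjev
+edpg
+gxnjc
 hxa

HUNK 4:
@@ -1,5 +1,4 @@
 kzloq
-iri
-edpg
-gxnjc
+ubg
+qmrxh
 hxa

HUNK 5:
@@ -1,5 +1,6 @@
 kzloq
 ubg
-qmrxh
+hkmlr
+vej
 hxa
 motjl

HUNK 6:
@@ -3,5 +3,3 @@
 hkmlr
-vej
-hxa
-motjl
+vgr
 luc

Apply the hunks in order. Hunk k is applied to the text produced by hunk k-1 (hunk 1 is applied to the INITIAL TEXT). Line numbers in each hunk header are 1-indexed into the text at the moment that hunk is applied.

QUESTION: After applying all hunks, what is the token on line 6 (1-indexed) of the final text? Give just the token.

Hunk 1: at line 1 remove [nuoqq,hnbdv] add [iri] -> 10 lines: kzloq iri owy rmx qlfo zqbr motjl luc anvvy ryc
Hunk 2: at line 3 remove [rmx,qlfo,zqbr] add [hjev,hxa] -> 9 lines: kzloq iri owy hjev hxa motjl luc anvvy ryc
Hunk 3: at line 2 remove [owy,hjev] add [edpg,gxnjc] -> 9 lines: kzloq iri edpg gxnjc hxa motjl luc anvvy ryc
Hunk 4: at line 1 remove [iri,edpg,gxnjc] add [ubg,qmrxh] -> 8 lines: kzloq ubg qmrxh hxa motjl luc anvvy ryc
Hunk 5: at line 1 remove [qmrxh] add [hkmlr,vej] -> 9 lines: kzloq ubg hkmlr vej hxa motjl luc anvvy ryc
Hunk 6: at line 3 remove [vej,hxa,motjl] add [vgr] -> 7 lines: kzloq ubg hkmlr vgr luc anvvy ryc
Final line 6: anvvy

Answer: anvvy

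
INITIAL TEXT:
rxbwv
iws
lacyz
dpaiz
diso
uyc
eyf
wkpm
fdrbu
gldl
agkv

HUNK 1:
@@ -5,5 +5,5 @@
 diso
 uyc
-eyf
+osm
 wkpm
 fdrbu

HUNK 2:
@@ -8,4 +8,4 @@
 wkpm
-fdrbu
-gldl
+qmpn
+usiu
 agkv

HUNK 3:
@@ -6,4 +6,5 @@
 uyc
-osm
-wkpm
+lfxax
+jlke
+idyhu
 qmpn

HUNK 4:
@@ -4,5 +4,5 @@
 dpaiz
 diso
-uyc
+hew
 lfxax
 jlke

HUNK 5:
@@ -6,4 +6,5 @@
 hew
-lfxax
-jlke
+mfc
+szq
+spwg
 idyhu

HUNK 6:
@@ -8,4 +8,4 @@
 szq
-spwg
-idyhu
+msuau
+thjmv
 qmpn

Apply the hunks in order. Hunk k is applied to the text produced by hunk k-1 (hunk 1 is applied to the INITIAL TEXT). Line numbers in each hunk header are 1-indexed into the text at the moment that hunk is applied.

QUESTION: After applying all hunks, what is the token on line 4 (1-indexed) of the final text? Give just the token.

Answer: dpaiz

Derivation:
Hunk 1: at line 5 remove [eyf] add [osm] -> 11 lines: rxbwv iws lacyz dpaiz diso uyc osm wkpm fdrbu gldl agkv
Hunk 2: at line 8 remove [fdrbu,gldl] add [qmpn,usiu] -> 11 lines: rxbwv iws lacyz dpaiz diso uyc osm wkpm qmpn usiu agkv
Hunk 3: at line 6 remove [osm,wkpm] add [lfxax,jlke,idyhu] -> 12 lines: rxbwv iws lacyz dpaiz diso uyc lfxax jlke idyhu qmpn usiu agkv
Hunk 4: at line 4 remove [uyc] add [hew] -> 12 lines: rxbwv iws lacyz dpaiz diso hew lfxax jlke idyhu qmpn usiu agkv
Hunk 5: at line 6 remove [lfxax,jlke] add [mfc,szq,spwg] -> 13 lines: rxbwv iws lacyz dpaiz diso hew mfc szq spwg idyhu qmpn usiu agkv
Hunk 6: at line 8 remove [spwg,idyhu] add [msuau,thjmv] -> 13 lines: rxbwv iws lacyz dpaiz diso hew mfc szq msuau thjmv qmpn usiu agkv
Final line 4: dpaiz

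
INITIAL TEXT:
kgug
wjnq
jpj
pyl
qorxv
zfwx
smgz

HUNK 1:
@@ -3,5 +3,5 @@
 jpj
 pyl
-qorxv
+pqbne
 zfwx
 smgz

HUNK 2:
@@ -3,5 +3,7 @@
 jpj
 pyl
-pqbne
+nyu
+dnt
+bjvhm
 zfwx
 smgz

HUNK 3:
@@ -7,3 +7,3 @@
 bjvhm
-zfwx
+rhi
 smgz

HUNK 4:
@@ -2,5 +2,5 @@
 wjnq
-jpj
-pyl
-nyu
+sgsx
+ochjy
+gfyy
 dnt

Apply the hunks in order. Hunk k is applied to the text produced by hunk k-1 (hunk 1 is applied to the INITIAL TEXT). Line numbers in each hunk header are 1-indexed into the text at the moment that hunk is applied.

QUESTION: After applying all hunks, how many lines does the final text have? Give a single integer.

Hunk 1: at line 3 remove [qorxv] add [pqbne] -> 7 lines: kgug wjnq jpj pyl pqbne zfwx smgz
Hunk 2: at line 3 remove [pqbne] add [nyu,dnt,bjvhm] -> 9 lines: kgug wjnq jpj pyl nyu dnt bjvhm zfwx smgz
Hunk 3: at line 7 remove [zfwx] add [rhi] -> 9 lines: kgug wjnq jpj pyl nyu dnt bjvhm rhi smgz
Hunk 4: at line 2 remove [jpj,pyl,nyu] add [sgsx,ochjy,gfyy] -> 9 lines: kgug wjnq sgsx ochjy gfyy dnt bjvhm rhi smgz
Final line count: 9

Answer: 9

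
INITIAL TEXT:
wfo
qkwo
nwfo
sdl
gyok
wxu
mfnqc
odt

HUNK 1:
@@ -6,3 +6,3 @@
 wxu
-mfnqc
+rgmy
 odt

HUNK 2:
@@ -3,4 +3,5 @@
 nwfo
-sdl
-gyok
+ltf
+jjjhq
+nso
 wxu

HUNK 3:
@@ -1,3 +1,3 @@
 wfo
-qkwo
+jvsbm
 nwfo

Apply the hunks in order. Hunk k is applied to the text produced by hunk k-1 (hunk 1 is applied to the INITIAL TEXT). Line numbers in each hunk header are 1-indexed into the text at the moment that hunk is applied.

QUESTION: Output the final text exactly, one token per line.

Hunk 1: at line 6 remove [mfnqc] add [rgmy] -> 8 lines: wfo qkwo nwfo sdl gyok wxu rgmy odt
Hunk 2: at line 3 remove [sdl,gyok] add [ltf,jjjhq,nso] -> 9 lines: wfo qkwo nwfo ltf jjjhq nso wxu rgmy odt
Hunk 3: at line 1 remove [qkwo] add [jvsbm] -> 9 lines: wfo jvsbm nwfo ltf jjjhq nso wxu rgmy odt

Answer: wfo
jvsbm
nwfo
ltf
jjjhq
nso
wxu
rgmy
odt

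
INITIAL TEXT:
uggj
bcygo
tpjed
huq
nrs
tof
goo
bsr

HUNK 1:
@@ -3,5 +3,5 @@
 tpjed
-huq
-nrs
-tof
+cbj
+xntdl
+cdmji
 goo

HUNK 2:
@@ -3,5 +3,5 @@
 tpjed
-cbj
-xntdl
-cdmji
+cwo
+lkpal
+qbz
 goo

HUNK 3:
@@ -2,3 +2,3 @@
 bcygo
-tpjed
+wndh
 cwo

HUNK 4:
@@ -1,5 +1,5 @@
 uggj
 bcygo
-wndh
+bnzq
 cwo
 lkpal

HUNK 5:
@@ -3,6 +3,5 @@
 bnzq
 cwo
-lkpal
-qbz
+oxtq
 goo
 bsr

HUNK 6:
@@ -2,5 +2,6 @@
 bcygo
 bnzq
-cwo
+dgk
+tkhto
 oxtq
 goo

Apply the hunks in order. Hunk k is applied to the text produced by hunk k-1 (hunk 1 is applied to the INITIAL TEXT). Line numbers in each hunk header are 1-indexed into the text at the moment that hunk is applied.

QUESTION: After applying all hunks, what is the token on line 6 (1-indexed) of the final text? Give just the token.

Answer: oxtq

Derivation:
Hunk 1: at line 3 remove [huq,nrs,tof] add [cbj,xntdl,cdmji] -> 8 lines: uggj bcygo tpjed cbj xntdl cdmji goo bsr
Hunk 2: at line 3 remove [cbj,xntdl,cdmji] add [cwo,lkpal,qbz] -> 8 lines: uggj bcygo tpjed cwo lkpal qbz goo bsr
Hunk 3: at line 2 remove [tpjed] add [wndh] -> 8 lines: uggj bcygo wndh cwo lkpal qbz goo bsr
Hunk 4: at line 1 remove [wndh] add [bnzq] -> 8 lines: uggj bcygo bnzq cwo lkpal qbz goo bsr
Hunk 5: at line 3 remove [lkpal,qbz] add [oxtq] -> 7 lines: uggj bcygo bnzq cwo oxtq goo bsr
Hunk 6: at line 2 remove [cwo] add [dgk,tkhto] -> 8 lines: uggj bcygo bnzq dgk tkhto oxtq goo bsr
Final line 6: oxtq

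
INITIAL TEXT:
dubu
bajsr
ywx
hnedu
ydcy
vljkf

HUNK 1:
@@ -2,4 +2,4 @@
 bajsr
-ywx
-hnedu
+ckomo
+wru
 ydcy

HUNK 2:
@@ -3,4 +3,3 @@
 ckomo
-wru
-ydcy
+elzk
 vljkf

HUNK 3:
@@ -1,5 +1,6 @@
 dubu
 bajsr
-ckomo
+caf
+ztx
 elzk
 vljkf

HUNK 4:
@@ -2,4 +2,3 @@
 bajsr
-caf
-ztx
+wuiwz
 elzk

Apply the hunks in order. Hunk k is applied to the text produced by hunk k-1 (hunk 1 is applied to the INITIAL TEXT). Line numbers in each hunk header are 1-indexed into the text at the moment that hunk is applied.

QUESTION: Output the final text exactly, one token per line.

Answer: dubu
bajsr
wuiwz
elzk
vljkf

Derivation:
Hunk 1: at line 2 remove [ywx,hnedu] add [ckomo,wru] -> 6 lines: dubu bajsr ckomo wru ydcy vljkf
Hunk 2: at line 3 remove [wru,ydcy] add [elzk] -> 5 lines: dubu bajsr ckomo elzk vljkf
Hunk 3: at line 1 remove [ckomo] add [caf,ztx] -> 6 lines: dubu bajsr caf ztx elzk vljkf
Hunk 4: at line 2 remove [caf,ztx] add [wuiwz] -> 5 lines: dubu bajsr wuiwz elzk vljkf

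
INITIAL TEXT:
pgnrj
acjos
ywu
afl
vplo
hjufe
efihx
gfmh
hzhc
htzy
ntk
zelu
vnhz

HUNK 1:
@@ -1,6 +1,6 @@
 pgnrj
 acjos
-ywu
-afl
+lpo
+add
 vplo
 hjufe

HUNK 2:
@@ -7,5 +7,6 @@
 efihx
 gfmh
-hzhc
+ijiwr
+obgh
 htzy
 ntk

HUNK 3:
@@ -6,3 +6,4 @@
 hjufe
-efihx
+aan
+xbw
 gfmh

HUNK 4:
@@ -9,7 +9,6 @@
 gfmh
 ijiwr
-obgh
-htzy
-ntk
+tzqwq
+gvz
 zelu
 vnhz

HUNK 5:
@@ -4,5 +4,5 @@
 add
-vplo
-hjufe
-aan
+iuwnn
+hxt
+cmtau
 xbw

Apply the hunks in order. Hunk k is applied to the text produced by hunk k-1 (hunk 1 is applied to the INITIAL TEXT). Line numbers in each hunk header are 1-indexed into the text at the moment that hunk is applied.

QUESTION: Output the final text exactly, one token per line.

Hunk 1: at line 1 remove [ywu,afl] add [lpo,add] -> 13 lines: pgnrj acjos lpo add vplo hjufe efihx gfmh hzhc htzy ntk zelu vnhz
Hunk 2: at line 7 remove [hzhc] add [ijiwr,obgh] -> 14 lines: pgnrj acjos lpo add vplo hjufe efihx gfmh ijiwr obgh htzy ntk zelu vnhz
Hunk 3: at line 6 remove [efihx] add [aan,xbw] -> 15 lines: pgnrj acjos lpo add vplo hjufe aan xbw gfmh ijiwr obgh htzy ntk zelu vnhz
Hunk 4: at line 9 remove [obgh,htzy,ntk] add [tzqwq,gvz] -> 14 lines: pgnrj acjos lpo add vplo hjufe aan xbw gfmh ijiwr tzqwq gvz zelu vnhz
Hunk 5: at line 4 remove [vplo,hjufe,aan] add [iuwnn,hxt,cmtau] -> 14 lines: pgnrj acjos lpo add iuwnn hxt cmtau xbw gfmh ijiwr tzqwq gvz zelu vnhz

Answer: pgnrj
acjos
lpo
add
iuwnn
hxt
cmtau
xbw
gfmh
ijiwr
tzqwq
gvz
zelu
vnhz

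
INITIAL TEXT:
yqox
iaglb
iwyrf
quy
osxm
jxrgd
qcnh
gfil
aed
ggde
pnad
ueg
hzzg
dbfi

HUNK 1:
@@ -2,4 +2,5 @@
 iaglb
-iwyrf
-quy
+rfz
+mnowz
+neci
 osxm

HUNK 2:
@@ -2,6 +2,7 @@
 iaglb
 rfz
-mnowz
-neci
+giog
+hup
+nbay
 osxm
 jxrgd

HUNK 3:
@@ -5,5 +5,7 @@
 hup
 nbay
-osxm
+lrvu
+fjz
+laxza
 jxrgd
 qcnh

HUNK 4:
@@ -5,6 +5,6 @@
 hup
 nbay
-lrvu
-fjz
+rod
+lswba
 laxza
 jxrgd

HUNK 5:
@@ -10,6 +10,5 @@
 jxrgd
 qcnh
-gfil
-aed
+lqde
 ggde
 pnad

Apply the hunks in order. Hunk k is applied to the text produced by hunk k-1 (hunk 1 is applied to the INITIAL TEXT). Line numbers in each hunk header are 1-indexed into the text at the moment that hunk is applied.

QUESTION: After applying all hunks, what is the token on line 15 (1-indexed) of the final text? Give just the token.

Hunk 1: at line 2 remove [iwyrf,quy] add [rfz,mnowz,neci] -> 15 lines: yqox iaglb rfz mnowz neci osxm jxrgd qcnh gfil aed ggde pnad ueg hzzg dbfi
Hunk 2: at line 2 remove [mnowz,neci] add [giog,hup,nbay] -> 16 lines: yqox iaglb rfz giog hup nbay osxm jxrgd qcnh gfil aed ggde pnad ueg hzzg dbfi
Hunk 3: at line 5 remove [osxm] add [lrvu,fjz,laxza] -> 18 lines: yqox iaglb rfz giog hup nbay lrvu fjz laxza jxrgd qcnh gfil aed ggde pnad ueg hzzg dbfi
Hunk 4: at line 5 remove [lrvu,fjz] add [rod,lswba] -> 18 lines: yqox iaglb rfz giog hup nbay rod lswba laxza jxrgd qcnh gfil aed ggde pnad ueg hzzg dbfi
Hunk 5: at line 10 remove [gfil,aed] add [lqde] -> 17 lines: yqox iaglb rfz giog hup nbay rod lswba laxza jxrgd qcnh lqde ggde pnad ueg hzzg dbfi
Final line 15: ueg

Answer: ueg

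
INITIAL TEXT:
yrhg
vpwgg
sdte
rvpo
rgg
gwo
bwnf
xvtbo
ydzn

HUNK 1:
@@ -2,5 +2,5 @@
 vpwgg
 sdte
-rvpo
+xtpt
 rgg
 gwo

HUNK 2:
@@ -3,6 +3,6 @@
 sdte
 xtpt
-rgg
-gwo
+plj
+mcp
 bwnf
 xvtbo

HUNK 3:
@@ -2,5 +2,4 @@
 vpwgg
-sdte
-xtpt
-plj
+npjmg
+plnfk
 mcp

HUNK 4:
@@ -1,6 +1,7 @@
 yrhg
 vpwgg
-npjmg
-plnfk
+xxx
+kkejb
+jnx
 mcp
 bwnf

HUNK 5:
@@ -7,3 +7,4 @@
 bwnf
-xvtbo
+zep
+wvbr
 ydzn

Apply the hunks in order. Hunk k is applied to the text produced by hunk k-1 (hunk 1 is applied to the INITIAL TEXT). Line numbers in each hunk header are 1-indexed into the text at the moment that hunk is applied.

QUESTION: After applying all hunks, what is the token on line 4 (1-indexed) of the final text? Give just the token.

Hunk 1: at line 2 remove [rvpo] add [xtpt] -> 9 lines: yrhg vpwgg sdte xtpt rgg gwo bwnf xvtbo ydzn
Hunk 2: at line 3 remove [rgg,gwo] add [plj,mcp] -> 9 lines: yrhg vpwgg sdte xtpt plj mcp bwnf xvtbo ydzn
Hunk 3: at line 2 remove [sdte,xtpt,plj] add [npjmg,plnfk] -> 8 lines: yrhg vpwgg npjmg plnfk mcp bwnf xvtbo ydzn
Hunk 4: at line 1 remove [npjmg,plnfk] add [xxx,kkejb,jnx] -> 9 lines: yrhg vpwgg xxx kkejb jnx mcp bwnf xvtbo ydzn
Hunk 5: at line 7 remove [xvtbo] add [zep,wvbr] -> 10 lines: yrhg vpwgg xxx kkejb jnx mcp bwnf zep wvbr ydzn
Final line 4: kkejb

Answer: kkejb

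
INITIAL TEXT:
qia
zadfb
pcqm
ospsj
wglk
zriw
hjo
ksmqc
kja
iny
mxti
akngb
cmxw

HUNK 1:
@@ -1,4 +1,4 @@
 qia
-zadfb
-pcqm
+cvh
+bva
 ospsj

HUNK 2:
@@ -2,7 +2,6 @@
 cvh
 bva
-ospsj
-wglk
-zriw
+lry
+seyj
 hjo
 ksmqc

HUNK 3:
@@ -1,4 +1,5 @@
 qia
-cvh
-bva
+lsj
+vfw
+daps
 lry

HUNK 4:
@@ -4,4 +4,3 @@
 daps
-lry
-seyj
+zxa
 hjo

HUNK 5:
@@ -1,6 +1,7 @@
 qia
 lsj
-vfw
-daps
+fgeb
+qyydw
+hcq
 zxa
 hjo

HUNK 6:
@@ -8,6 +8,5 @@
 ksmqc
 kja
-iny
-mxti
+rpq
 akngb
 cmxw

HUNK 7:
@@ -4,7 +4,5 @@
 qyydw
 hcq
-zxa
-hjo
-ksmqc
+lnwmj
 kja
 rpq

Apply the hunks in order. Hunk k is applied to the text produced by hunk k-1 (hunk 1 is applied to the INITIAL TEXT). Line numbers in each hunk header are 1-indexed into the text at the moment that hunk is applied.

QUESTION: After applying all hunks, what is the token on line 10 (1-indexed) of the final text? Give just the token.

Hunk 1: at line 1 remove [zadfb,pcqm] add [cvh,bva] -> 13 lines: qia cvh bva ospsj wglk zriw hjo ksmqc kja iny mxti akngb cmxw
Hunk 2: at line 2 remove [ospsj,wglk,zriw] add [lry,seyj] -> 12 lines: qia cvh bva lry seyj hjo ksmqc kja iny mxti akngb cmxw
Hunk 3: at line 1 remove [cvh,bva] add [lsj,vfw,daps] -> 13 lines: qia lsj vfw daps lry seyj hjo ksmqc kja iny mxti akngb cmxw
Hunk 4: at line 4 remove [lry,seyj] add [zxa] -> 12 lines: qia lsj vfw daps zxa hjo ksmqc kja iny mxti akngb cmxw
Hunk 5: at line 1 remove [vfw,daps] add [fgeb,qyydw,hcq] -> 13 lines: qia lsj fgeb qyydw hcq zxa hjo ksmqc kja iny mxti akngb cmxw
Hunk 6: at line 8 remove [iny,mxti] add [rpq] -> 12 lines: qia lsj fgeb qyydw hcq zxa hjo ksmqc kja rpq akngb cmxw
Hunk 7: at line 4 remove [zxa,hjo,ksmqc] add [lnwmj] -> 10 lines: qia lsj fgeb qyydw hcq lnwmj kja rpq akngb cmxw
Final line 10: cmxw

Answer: cmxw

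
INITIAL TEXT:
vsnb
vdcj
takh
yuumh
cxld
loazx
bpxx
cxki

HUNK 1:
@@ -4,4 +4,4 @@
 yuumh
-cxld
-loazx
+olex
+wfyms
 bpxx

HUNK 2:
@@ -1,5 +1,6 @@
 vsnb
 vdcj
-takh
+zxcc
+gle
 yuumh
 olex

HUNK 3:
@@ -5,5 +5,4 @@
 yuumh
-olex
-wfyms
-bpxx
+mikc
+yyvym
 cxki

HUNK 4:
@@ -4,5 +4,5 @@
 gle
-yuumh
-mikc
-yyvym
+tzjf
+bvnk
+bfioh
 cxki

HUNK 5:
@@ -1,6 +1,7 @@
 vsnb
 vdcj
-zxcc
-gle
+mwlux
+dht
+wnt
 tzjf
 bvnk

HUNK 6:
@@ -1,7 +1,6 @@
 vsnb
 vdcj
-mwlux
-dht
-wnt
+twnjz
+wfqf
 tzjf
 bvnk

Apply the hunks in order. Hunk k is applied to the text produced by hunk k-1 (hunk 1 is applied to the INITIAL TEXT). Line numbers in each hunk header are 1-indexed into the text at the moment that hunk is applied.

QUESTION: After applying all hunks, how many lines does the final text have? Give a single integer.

Answer: 8

Derivation:
Hunk 1: at line 4 remove [cxld,loazx] add [olex,wfyms] -> 8 lines: vsnb vdcj takh yuumh olex wfyms bpxx cxki
Hunk 2: at line 1 remove [takh] add [zxcc,gle] -> 9 lines: vsnb vdcj zxcc gle yuumh olex wfyms bpxx cxki
Hunk 3: at line 5 remove [olex,wfyms,bpxx] add [mikc,yyvym] -> 8 lines: vsnb vdcj zxcc gle yuumh mikc yyvym cxki
Hunk 4: at line 4 remove [yuumh,mikc,yyvym] add [tzjf,bvnk,bfioh] -> 8 lines: vsnb vdcj zxcc gle tzjf bvnk bfioh cxki
Hunk 5: at line 1 remove [zxcc,gle] add [mwlux,dht,wnt] -> 9 lines: vsnb vdcj mwlux dht wnt tzjf bvnk bfioh cxki
Hunk 6: at line 1 remove [mwlux,dht,wnt] add [twnjz,wfqf] -> 8 lines: vsnb vdcj twnjz wfqf tzjf bvnk bfioh cxki
Final line count: 8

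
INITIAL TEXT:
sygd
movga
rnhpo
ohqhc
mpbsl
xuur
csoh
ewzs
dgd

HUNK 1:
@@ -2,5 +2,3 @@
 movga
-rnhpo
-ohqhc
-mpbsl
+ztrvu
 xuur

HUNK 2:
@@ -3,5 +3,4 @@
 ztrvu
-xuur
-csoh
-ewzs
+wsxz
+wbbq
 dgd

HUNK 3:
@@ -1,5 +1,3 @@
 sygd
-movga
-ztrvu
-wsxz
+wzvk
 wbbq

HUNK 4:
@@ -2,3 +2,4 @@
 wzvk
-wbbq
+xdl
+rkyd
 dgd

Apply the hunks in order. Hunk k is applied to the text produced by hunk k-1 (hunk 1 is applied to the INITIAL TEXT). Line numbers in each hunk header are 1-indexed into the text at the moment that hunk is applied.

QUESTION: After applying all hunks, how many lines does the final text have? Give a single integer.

Answer: 5

Derivation:
Hunk 1: at line 2 remove [rnhpo,ohqhc,mpbsl] add [ztrvu] -> 7 lines: sygd movga ztrvu xuur csoh ewzs dgd
Hunk 2: at line 3 remove [xuur,csoh,ewzs] add [wsxz,wbbq] -> 6 lines: sygd movga ztrvu wsxz wbbq dgd
Hunk 3: at line 1 remove [movga,ztrvu,wsxz] add [wzvk] -> 4 lines: sygd wzvk wbbq dgd
Hunk 4: at line 2 remove [wbbq] add [xdl,rkyd] -> 5 lines: sygd wzvk xdl rkyd dgd
Final line count: 5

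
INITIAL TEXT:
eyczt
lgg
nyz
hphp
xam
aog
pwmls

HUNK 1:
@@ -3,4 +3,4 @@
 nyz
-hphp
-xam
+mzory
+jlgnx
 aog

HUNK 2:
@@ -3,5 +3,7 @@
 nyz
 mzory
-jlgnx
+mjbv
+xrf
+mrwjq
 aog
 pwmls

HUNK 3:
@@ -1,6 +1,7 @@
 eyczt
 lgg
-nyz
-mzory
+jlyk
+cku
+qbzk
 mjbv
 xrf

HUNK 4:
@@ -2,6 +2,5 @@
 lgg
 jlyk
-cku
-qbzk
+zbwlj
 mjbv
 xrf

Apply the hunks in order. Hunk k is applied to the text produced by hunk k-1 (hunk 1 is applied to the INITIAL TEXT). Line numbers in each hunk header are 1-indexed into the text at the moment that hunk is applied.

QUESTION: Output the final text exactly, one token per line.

Answer: eyczt
lgg
jlyk
zbwlj
mjbv
xrf
mrwjq
aog
pwmls

Derivation:
Hunk 1: at line 3 remove [hphp,xam] add [mzory,jlgnx] -> 7 lines: eyczt lgg nyz mzory jlgnx aog pwmls
Hunk 2: at line 3 remove [jlgnx] add [mjbv,xrf,mrwjq] -> 9 lines: eyczt lgg nyz mzory mjbv xrf mrwjq aog pwmls
Hunk 3: at line 1 remove [nyz,mzory] add [jlyk,cku,qbzk] -> 10 lines: eyczt lgg jlyk cku qbzk mjbv xrf mrwjq aog pwmls
Hunk 4: at line 2 remove [cku,qbzk] add [zbwlj] -> 9 lines: eyczt lgg jlyk zbwlj mjbv xrf mrwjq aog pwmls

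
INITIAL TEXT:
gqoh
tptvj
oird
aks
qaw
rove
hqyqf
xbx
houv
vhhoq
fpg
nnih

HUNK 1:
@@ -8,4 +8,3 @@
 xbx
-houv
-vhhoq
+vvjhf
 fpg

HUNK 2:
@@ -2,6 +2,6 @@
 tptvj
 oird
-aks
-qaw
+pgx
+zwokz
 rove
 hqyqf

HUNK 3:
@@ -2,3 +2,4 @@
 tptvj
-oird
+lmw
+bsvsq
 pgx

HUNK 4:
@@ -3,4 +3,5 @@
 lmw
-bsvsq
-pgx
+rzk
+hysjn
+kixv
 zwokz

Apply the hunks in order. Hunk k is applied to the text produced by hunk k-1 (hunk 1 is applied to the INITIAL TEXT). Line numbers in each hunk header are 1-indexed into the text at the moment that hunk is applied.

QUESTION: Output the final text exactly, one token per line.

Hunk 1: at line 8 remove [houv,vhhoq] add [vvjhf] -> 11 lines: gqoh tptvj oird aks qaw rove hqyqf xbx vvjhf fpg nnih
Hunk 2: at line 2 remove [aks,qaw] add [pgx,zwokz] -> 11 lines: gqoh tptvj oird pgx zwokz rove hqyqf xbx vvjhf fpg nnih
Hunk 3: at line 2 remove [oird] add [lmw,bsvsq] -> 12 lines: gqoh tptvj lmw bsvsq pgx zwokz rove hqyqf xbx vvjhf fpg nnih
Hunk 4: at line 3 remove [bsvsq,pgx] add [rzk,hysjn,kixv] -> 13 lines: gqoh tptvj lmw rzk hysjn kixv zwokz rove hqyqf xbx vvjhf fpg nnih

Answer: gqoh
tptvj
lmw
rzk
hysjn
kixv
zwokz
rove
hqyqf
xbx
vvjhf
fpg
nnih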